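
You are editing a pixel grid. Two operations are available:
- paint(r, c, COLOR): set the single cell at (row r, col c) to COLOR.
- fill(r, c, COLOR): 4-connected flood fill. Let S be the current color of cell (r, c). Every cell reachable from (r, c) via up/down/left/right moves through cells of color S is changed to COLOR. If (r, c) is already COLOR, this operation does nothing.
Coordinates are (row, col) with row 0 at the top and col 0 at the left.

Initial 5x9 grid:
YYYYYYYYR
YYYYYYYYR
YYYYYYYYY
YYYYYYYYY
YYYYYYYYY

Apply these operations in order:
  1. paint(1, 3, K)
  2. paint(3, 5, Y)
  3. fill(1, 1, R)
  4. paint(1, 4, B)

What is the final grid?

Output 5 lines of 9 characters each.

After op 1 paint(1,3,K):
YYYYYYYYR
YYYKYYYYR
YYYYYYYYY
YYYYYYYYY
YYYYYYYYY
After op 2 paint(3,5,Y):
YYYYYYYYR
YYYKYYYYR
YYYYYYYYY
YYYYYYYYY
YYYYYYYYY
After op 3 fill(1,1,R) [42 cells changed]:
RRRRRRRRR
RRRKRRRRR
RRRRRRRRR
RRRRRRRRR
RRRRRRRRR
After op 4 paint(1,4,B):
RRRRRRRRR
RRRKBRRRR
RRRRRRRRR
RRRRRRRRR
RRRRRRRRR

Answer: RRRRRRRRR
RRRKBRRRR
RRRRRRRRR
RRRRRRRRR
RRRRRRRRR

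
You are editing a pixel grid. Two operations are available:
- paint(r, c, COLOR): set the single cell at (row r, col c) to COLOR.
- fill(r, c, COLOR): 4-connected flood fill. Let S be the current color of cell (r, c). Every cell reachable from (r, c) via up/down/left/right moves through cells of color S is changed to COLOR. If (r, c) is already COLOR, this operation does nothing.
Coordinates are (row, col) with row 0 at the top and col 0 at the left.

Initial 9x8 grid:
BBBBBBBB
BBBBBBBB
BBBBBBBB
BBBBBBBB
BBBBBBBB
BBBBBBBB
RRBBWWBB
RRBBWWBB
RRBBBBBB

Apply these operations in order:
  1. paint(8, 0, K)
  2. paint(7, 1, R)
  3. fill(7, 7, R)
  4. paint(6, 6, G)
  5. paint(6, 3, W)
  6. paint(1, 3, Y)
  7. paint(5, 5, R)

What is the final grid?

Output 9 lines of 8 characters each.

Answer: RRRRRRRR
RRRYRRRR
RRRRRRRR
RRRRRRRR
RRRRRRRR
RRRRRRRR
RRRWWWGR
RRRRWWRR
KRRRRRRR

Derivation:
After op 1 paint(8,0,K):
BBBBBBBB
BBBBBBBB
BBBBBBBB
BBBBBBBB
BBBBBBBB
BBBBBBBB
RRBBWWBB
RRBBWWBB
KRBBBBBB
After op 2 paint(7,1,R):
BBBBBBBB
BBBBBBBB
BBBBBBBB
BBBBBBBB
BBBBBBBB
BBBBBBBB
RRBBWWBB
RRBBWWBB
KRBBBBBB
After op 3 fill(7,7,R) [62 cells changed]:
RRRRRRRR
RRRRRRRR
RRRRRRRR
RRRRRRRR
RRRRRRRR
RRRRRRRR
RRRRWWRR
RRRRWWRR
KRRRRRRR
After op 4 paint(6,6,G):
RRRRRRRR
RRRRRRRR
RRRRRRRR
RRRRRRRR
RRRRRRRR
RRRRRRRR
RRRRWWGR
RRRRWWRR
KRRRRRRR
After op 5 paint(6,3,W):
RRRRRRRR
RRRRRRRR
RRRRRRRR
RRRRRRRR
RRRRRRRR
RRRRRRRR
RRRWWWGR
RRRRWWRR
KRRRRRRR
After op 6 paint(1,3,Y):
RRRRRRRR
RRRYRRRR
RRRRRRRR
RRRRRRRR
RRRRRRRR
RRRRRRRR
RRRWWWGR
RRRRWWRR
KRRRRRRR
After op 7 paint(5,5,R):
RRRRRRRR
RRRYRRRR
RRRRRRRR
RRRRRRRR
RRRRRRRR
RRRRRRRR
RRRWWWGR
RRRRWWRR
KRRRRRRR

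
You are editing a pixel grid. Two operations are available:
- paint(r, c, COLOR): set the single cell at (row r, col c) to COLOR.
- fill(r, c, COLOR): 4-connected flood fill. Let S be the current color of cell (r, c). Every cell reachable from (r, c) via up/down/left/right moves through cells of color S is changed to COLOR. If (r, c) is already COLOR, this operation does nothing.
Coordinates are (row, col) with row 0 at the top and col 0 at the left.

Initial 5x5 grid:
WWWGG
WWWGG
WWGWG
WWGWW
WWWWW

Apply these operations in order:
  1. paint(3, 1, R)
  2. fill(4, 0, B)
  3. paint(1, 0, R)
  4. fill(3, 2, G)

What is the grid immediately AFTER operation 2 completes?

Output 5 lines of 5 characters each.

Answer: BBBGG
BBBGG
BBGBG
BRGBB
BBBBB

Derivation:
After op 1 paint(3,1,R):
WWWGG
WWWGG
WWGWG
WRGWW
WWWWW
After op 2 fill(4,0,B) [17 cells changed]:
BBBGG
BBBGG
BBGBG
BRGBB
BBBBB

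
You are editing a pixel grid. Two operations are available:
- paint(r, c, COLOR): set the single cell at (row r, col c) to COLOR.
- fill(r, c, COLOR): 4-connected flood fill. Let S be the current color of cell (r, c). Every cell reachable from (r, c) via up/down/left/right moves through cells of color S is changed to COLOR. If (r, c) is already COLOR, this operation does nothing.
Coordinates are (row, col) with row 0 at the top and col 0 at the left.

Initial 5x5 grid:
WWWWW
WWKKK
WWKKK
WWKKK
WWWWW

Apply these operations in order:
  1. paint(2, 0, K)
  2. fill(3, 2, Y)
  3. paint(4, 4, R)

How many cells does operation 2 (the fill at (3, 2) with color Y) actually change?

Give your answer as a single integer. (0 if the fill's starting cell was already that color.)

Answer: 9

Derivation:
After op 1 paint(2,0,K):
WWWWW
WWKKK
KWKKK
WWKKK
WWWWW
After op 2 fill(3,2,Y) [9 cells changed]:
WWWWW
WWYYY
KWYYY
WWYYY
WWWWW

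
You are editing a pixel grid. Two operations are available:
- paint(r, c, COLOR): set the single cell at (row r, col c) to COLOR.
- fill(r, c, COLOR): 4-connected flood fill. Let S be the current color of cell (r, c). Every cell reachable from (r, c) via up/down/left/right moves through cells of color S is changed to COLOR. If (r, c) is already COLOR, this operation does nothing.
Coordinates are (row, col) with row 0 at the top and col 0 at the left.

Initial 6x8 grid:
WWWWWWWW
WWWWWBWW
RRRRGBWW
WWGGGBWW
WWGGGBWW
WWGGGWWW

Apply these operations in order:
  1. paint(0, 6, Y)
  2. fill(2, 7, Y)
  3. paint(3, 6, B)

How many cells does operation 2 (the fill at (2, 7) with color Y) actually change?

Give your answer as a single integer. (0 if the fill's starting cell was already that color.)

After op 1 paint(0,6,Y):
WWWWWWYW
WWWWWBWW
RRRRGBWW
WWGGGBWW
WWGGGBWW
WWGGGWWW
After op 2 fill(2,7,Y) [12 cells changed]:
WWWWWWYY
WWWWWBYY
RRRRGBYY
WWGGGBYY
WWGGGBYY
WWGGGYYY

Answer: 12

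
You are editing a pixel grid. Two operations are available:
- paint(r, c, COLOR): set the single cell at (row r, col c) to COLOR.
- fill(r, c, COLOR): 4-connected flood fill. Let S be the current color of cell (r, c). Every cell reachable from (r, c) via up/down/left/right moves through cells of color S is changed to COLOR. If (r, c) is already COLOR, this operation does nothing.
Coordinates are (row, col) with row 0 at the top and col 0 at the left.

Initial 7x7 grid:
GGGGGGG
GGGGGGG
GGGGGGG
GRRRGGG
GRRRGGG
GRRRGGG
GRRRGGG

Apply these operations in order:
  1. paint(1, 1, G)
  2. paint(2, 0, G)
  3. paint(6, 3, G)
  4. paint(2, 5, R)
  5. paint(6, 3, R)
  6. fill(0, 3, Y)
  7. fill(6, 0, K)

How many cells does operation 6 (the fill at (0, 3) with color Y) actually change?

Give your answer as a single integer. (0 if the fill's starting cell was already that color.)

Answer: 36

Derivation:
After op 1 paint(1,1,G):
GGGGGGG
GGGGGGG
GGGGGGG
GRRRGGG
GRRRGGG
GRRRGGG
GRRRGGG
After op 2 paint(2,0,G):
GGGGGGG
GGGGGGG
GGGGGGG
GRRRGGG
GRRRGGG
GRRRGGG
GRRRGGG
After op 3 paint(6,3,G):
GGGGGGG
GGGGGGG
GGGGGGG
GRRRGGG
GRRRGGG
GRRRGGG
GRRGGGG
After op 4 paint(2,5,R):
GGGGGGG
GGGGGGG
GGGGGRG
GRRRGGG
GRRRGGG
GRRRGGG
GRRGGGG
After op 5 paint(6,3,R):
GGGGGGG
GGGGGGG
GGGGGRG
GRRRGGG
GRRRGGG
GRRRGGG
GRRRGGG
After op 6 fill(0,3,Y) [36 cells changed]:
YYYYYYY
YYYYYYY
YYYYYRY
YRRRYYY
YRRRYYY
YRRRYYY
YRRRYYY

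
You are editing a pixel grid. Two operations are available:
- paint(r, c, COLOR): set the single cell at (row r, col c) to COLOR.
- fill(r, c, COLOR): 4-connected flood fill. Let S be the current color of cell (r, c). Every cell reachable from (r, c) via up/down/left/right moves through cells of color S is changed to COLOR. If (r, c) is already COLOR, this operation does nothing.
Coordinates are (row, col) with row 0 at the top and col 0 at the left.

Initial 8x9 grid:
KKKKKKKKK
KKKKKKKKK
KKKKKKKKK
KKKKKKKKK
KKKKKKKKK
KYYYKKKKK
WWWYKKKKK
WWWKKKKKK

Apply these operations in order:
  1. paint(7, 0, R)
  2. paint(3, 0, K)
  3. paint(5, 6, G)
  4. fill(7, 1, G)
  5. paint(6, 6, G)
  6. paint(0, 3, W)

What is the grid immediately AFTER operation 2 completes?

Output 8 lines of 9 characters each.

Answer: KKKKKKKKK
KKKKKKKKK
KKKKKKKKK
KKKKKKKKK
KKKKKKKKK
KYYYKKKKK
WWWYKKKKK
RWWKKKKKK

Derivation:
After op 1 paint(7,0,R):
KKKKKKKKK
KKKKKKKKK
KKKKKKKKK
KKKKKKKKK
KKKKKKKKK
KYYYKKKKK
WWWYKKKKK
RWWKKKKKK
After op 2 paint(3,0,K):
KKKKKKKKK
KKKKKKKKK
KKKKKKKKK
KKKKKKKKK
KKKKKKKKK
KYYYKKKKK
WWWYKKKKK
RWWKKKKKK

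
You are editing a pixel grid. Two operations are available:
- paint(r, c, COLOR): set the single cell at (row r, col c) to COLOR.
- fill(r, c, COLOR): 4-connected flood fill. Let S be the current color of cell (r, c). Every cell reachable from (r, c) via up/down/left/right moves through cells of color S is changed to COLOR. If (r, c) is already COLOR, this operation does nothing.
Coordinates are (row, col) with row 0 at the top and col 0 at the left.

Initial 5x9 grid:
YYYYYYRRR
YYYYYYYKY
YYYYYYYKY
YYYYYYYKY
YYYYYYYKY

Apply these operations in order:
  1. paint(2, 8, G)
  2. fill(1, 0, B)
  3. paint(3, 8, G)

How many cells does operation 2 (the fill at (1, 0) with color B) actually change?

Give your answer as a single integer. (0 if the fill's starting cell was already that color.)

Answer: 34

Derivation:
After op 1 paint(2,8,G):
YYYYYYRRR
YYYYYYYKY
YYYYYYYKG
YYYYYYYKY
YYYYYYYKY
After op 2 fill(1,0,B) [34 cells changed]:
BBBBBBRRR
BBBBBBBKY
BBBBBBBKG
BBBBBBBKY
BBBBBBBKY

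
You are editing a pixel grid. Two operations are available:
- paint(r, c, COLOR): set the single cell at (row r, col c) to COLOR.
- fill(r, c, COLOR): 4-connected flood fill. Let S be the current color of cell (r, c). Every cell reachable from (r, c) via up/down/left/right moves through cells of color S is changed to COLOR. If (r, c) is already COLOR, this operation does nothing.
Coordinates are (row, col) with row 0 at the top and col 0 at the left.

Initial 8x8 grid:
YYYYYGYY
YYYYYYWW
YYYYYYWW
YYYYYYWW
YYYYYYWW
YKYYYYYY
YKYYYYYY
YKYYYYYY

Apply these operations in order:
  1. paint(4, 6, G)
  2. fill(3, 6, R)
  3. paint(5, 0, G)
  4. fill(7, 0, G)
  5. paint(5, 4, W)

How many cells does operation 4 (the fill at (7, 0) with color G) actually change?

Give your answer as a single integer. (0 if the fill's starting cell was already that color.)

Answer: 2

Derivation:
After op 1 paint(4,6,G):
YYYYYGYY
YYYYYYWW
YYYYYYWW
YYYYYYWW
YYYYYYGW
YKYYYYYY
YKYYYYYY
YKYYYYYY
After op 2 fill(3,6,R) [7 cells changed]:
YYYYYGYY
YYYYYYRR
YYYYYYRR
YYYYYYRR
YYYYYYGR
YKYYYYYY
YKYYYYYY
YKYYYYYY
After op 3 paint(5,0,G):
YYYYYGYY
YYYYYYRR
YYYYYYRR
YYYYYYRR
YYYYYYGR
GKYYYYYY
YKYYYYYY
YKYYYYYY
After op 4 fill(7,0,G) [2 cells changed]:
YYYYYGYY
YYYYYYRR
YYYYYYRR
YYYYYYRR
YYYYYYGR
GKYYYYYY
GKYYYYYY
GKYYYYYY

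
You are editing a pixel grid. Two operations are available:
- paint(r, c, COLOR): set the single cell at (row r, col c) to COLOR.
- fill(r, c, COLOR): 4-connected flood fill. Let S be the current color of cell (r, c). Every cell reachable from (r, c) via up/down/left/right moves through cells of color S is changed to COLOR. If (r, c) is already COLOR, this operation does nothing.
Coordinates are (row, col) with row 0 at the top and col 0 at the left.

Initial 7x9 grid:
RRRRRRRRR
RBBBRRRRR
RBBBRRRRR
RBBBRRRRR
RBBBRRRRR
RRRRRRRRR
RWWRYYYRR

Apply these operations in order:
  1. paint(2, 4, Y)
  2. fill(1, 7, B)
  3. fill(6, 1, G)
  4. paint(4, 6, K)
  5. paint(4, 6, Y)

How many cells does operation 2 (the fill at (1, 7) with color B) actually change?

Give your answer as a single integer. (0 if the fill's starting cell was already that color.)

Answer: 45

Derivation:
After op 1 paint(2,4,Y):
RRRRRRRRR
RBBBRRRRR
RBBBYRRRR
RBBBRRRRR
RBBBRRRRR
RRRRRRRRR
RWWRYYYRR
After op 2 fill(1,7,B) [45 cells changed]:
BBBBBBBBB
BBBBBBBBB
BBBBYBBBB
BBBBBBBBB
BBBBBBBBB
BBBBBBBBB
BWWBYYYBB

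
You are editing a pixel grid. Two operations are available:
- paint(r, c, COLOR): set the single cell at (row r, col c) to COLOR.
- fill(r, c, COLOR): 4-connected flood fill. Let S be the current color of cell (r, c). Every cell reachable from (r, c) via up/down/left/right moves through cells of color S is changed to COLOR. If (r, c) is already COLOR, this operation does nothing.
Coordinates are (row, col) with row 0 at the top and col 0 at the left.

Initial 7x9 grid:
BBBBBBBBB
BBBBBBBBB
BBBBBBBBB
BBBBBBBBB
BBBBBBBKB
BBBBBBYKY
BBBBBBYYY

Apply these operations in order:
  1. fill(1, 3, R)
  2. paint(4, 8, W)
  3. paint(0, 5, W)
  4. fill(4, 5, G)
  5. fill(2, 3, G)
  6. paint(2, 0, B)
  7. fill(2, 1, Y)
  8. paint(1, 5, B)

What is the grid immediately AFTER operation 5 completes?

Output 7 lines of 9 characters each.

Answer: GGGGGWGGG
GGGGGGGGG
GGGGGGGGG
GGGGGGGGG
GGGGGGGKW
GGGGGGYKY
GGGGGGYYY

Derivation:
After op 1 fill(1,3,R) [56 cells changed]:
RRRRRRRRR
RRRRRRRRR
RRRRRRRRR
RRRRRRRRR
RRRRRRRKR
RRRRRRYKY
RRRRRRYYY
After op 2 paint(4,8,W):
RRRRRRRRR
RRRRRRRRR
RRRRRRRRR
RRRRRRRRR
RRRRRRRKW
RRRRRRYKY
RRRRRRYYY
After op 3 paint(0,5,W):
RRRRRWRRR
RRRRRRRRR
RRRRRRRRR
RRRRRRRRR
RRRRRRRKW
RRRRRRYKY
RRRRRRYYY
After op 4 fill(4,5,G) [54 cells changed]:
GGGGGWGGG
GGGGGGGGG
GGGGGGGGG
GGGGGGGGG
GGGGGGGKW
GGGGGGYKY
GGGGGGYYY
After op 5 fill(2,3,G) [0 cells changed]:
GGGGGWGGG
GGGGGGGGG
GGGGGGGGG
GGGGGGGGG
GGGGGGGKW
GGGGGGYKY
GGGGGGYYY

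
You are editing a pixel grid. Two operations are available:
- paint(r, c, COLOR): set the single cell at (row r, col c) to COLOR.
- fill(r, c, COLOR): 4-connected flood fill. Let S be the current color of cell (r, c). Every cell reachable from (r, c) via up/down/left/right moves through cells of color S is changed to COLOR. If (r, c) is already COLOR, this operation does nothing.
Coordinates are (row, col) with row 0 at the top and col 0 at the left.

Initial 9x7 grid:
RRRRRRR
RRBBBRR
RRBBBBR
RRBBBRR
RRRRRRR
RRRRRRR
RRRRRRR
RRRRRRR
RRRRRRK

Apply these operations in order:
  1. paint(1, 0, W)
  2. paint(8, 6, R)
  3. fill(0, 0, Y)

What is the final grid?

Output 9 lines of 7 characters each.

Answer: YYYYYYY
WYBBBYY
YYBBBBY
YYBBBYY
YYYYYYY
YYYYYYY
YYYYYYY
YYYYYYY
YYYYYYY

Derivation:
After op 1 paint(1,0,W):
RRRRRRR
WRBBBRR
RRBBBBR
RRBBBRR
RRRRRRR
RRRRRRR
RRRRRRR
RRRRRRR
RRRRRRK
After op 2 paint(8,6,R):
RRRRRRR
WRBBBRR
RRBBBBR
RRBBBRR
RRRRRRR
RRRRRRR
RRRRRRR
RRRRRRR
RRRRRRR
After op 3 fill(0,0,Y) [52 cells changed]:
YYYYYYY
WYBBBYY
YYBBBBY
YYBBBYY
YYYYYYY
YYYYYYY
YYYYYYY
YYYYYYY
YYYYYYY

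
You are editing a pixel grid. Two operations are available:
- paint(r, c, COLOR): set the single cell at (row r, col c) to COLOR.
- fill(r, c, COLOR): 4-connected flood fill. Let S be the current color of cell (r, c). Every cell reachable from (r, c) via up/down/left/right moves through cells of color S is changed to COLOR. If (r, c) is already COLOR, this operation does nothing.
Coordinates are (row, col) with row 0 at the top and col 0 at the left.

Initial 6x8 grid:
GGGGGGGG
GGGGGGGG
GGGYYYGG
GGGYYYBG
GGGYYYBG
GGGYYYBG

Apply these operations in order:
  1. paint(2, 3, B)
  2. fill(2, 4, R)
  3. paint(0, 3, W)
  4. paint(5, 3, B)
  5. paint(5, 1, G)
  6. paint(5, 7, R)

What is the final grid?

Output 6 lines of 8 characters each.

After op 1 paint(2,3,B):
GGGGGGGG
GGGGGGGG
GGGBYYGG
GGGYYYBG
GGGYYYBG
GGGYYYBG
After op 2 fill(2,4,R) [11 cells changed]:
GGGGGGGG
GGGGGGGG
GGGBRRGG
GGGRRRBG
GGGRRRBG
GGGRRRBG
After op 3 paint(0,3,W):
GGGWGGGG
GGGGGGGG
GGGBRRGG
GGGRRRBG
GGGRRRBG
GGGRRRBG
After op 4 paint(5,3,B):
GGGWGGGG
GGGGGGGG
GGGBRRGG
GGGRRRBG
GGGRRRBG
GGGBRRBG
After op 5 paint(5,1,G):
GGGWGGGG
GGGGGGGG
GGGBRRGG
GGGRRRBG
GGGRRRBG
GGGBRRBG
After op 6 paint(5,7,R):
GGGWGGGG
GGGGGGGG
GGGBRRGG
GGGRRRBG
GGGRRRBG
GGGBRRBR

Answer: GGGWGGGG
GGGGGGGG
GGGBRRGG
GGGRRRBG
GGGRRRBG
GGGBRRBR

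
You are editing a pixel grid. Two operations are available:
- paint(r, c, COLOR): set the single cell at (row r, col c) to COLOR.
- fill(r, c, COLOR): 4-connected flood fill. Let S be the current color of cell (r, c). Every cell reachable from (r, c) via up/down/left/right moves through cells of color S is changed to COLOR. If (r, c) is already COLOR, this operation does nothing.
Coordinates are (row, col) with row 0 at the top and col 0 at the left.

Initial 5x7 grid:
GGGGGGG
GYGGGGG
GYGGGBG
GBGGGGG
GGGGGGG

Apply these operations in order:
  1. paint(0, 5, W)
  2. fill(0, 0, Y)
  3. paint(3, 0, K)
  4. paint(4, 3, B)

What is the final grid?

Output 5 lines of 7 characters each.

Answer: YYYYYWY
YYYYYYY
YYYYYBY
KBYYYYY
YYYBYYY

Derivation:
After op 1 paint(0,5,W):
GGGGGWG
GYGGGGG
GYGGGBG
GBGGGGG
GGGGGGG
After op 2 fill(0,0,Y) [30 cells changed]:
YYYYYWY
YYYYYYY
YYYYYBY
YBYYYYY
YYYYYYY
After op 3 paint(3,0,K):
YYYYYWY
YYYYYYY
YYYYYBY
KBYYYYY
YYYYYYY
After op 4 paint(4,3,B):
YYYYYWY
YYYYYYY
YYYYYBY
KBYYYYY
YYYBYYY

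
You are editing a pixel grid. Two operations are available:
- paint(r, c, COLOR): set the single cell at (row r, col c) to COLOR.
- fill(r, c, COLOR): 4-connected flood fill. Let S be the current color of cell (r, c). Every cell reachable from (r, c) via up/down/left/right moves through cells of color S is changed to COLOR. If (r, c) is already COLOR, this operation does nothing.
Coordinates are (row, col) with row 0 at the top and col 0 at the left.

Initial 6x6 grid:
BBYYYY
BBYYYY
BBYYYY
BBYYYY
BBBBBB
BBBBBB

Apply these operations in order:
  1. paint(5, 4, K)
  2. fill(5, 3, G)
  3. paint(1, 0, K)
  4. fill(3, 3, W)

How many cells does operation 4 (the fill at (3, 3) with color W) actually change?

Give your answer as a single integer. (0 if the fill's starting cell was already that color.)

Answer: 16

Derivation:
After op 1 paint(5,4,K):
BBYYYY
BBYYYY
BBYYYY
BBYYYY
BBBBBB
BBBBKB
After op 2 fill(5,3,G) [19 cells changed]:
GGYYYY
GGYYYY
GGYYYY
GGYYYY
GGGGGG
GGGGKG
After op 3 paint(1,0,K):
GGYYYY
KGYYYY
GGYYYY
GGYYYY
GGGGGG
GGGGKG
After op 4 fill(3,3,W) [16 cells changed]:
GGWWWW
KGWWWW
GGWWWW
GGWWWW
GGGGGG
GGGGKG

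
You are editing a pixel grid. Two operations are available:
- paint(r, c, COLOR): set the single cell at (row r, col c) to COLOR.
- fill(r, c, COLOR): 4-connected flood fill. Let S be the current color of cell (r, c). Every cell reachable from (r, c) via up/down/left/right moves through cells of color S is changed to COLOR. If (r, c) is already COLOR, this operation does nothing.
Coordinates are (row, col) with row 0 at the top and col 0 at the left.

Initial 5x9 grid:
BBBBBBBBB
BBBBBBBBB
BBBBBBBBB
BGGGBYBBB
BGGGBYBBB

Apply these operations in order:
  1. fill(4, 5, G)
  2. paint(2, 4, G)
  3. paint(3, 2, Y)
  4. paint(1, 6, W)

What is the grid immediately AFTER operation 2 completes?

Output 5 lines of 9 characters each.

After op 1 fill(4,5,G) [2 cells changed]:
BBBBBBBBB
BBBBBBBBB
BBBBBBBBB
BGGGBGBBB
BGGGBGBBB
After op 2 paint(2,4,G):
BBBBBBBBB
BBBBBBBBB
BBBBGBBBB
BGGGBGBBB
BGGGBGBBB

Answer: BBBBBBBBB
BBBBBBBBB
BBBBGBBBB
BGGGBGBBB
BGGGBGBBB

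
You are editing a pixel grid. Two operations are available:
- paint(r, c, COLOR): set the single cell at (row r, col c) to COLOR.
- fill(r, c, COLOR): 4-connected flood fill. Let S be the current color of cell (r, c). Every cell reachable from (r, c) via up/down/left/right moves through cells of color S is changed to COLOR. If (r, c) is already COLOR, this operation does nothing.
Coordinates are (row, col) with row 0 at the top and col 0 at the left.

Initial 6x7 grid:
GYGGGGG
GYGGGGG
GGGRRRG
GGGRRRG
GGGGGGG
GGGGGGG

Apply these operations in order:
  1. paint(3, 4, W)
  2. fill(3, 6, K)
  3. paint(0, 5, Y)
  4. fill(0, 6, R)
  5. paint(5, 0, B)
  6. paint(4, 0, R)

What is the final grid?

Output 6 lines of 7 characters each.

After op 1 paint(3,4,W):
GYGGGGG
GYGGGGG
GGGRRRG
GGGRWRG
GGGGGGG
GGGGGGG
After op 2 fill(3,6,K) [34 cells changed]:
KYKKKKK
KYKKKKK
KKKRRRK
KKKRWRK
KKKKKKK
KKKKKKK
After op 3 paint(0,5,Y):
KYKKKYK
KYKKKKK
KKKRRRK
KKKRWRK
KKKKKKK
KKKKKKK
After op 4 fill(0,6,R) [33 cells changed]:
RYRRRYR
RYRRRRR
RRRRRRR
RRRRWRR
RRRRRRR
RRRRRRR
After op 5 paint(5,0,B):
RYRRRYR
RYRRRRR
RRRRRRR
RRRRWRR
RRRRRRR
BRRRRRR
After op 6 paint(4,0,R):
RYRRRYR
RYRRRRR
RRRRRRR
RRRRWRR
RRRRRRR
BRRRRRR

Answer: RYRRRYR
RYRRRRR
RRRRRRR
RRRRWRR
RRRRRRR
BRRRRRR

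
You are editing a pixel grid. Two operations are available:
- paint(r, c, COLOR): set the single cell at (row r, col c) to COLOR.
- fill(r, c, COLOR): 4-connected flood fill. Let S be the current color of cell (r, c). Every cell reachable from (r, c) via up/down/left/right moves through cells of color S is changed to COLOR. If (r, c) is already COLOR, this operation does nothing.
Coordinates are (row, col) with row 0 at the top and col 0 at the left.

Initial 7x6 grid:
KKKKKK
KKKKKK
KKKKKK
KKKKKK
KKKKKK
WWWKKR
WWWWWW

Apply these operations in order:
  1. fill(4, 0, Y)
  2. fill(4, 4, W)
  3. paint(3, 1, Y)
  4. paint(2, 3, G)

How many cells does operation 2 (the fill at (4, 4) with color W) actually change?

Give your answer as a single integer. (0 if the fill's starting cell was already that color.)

After op 1 fill(4,0,Y) [32 cells changed]:
YYYYYY
YYYYYY
YYYYYY
YYYYYY
YYYYYY
WWWYYR
WWWWWW
After op 2 fill(4,4,W) [32 cells changed]:
WWWWWW
WWWWWW
WWWWWW
WWWWWW
WWWWWW
WWWWWR
WWWWWW

Answer: 32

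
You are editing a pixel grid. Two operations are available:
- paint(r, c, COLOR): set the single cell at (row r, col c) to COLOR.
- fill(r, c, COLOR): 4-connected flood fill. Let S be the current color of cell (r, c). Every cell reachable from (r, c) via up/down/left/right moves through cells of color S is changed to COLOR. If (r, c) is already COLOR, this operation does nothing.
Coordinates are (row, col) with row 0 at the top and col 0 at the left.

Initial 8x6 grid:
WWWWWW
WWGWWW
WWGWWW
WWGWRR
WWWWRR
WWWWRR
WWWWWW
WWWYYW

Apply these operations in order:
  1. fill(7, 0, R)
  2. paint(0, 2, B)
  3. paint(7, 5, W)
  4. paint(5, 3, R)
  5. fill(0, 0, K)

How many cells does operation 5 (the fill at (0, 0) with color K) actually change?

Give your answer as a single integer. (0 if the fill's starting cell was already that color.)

Answer: 41

Derivation:
After op 1 fill(7,0,R) [37 cells changed]:
RRRRRR
RRGRRR
RRGRRR
RRGRRR
RRRRRR
RRRRRR
RRRRRR
RRRYYR
After op 2 paint(0,2,B):
RRBRRR
RRGRRR
RRGRRR
RRGRRR
RRRRRR
RRRRRR
RRRRRR
RRRYYR
After op 3 paint(7,5,W):
RRBRRR
RRGRRR
RRGRRR
RRGRRR
RRRRRR
RRRRRR
RRRRRR
RRRYYW
After op 4 paint(5,3,R):
RRBRRR
RRGRRR
RRGRRR
RRGRRR
RRRRRR
RRRRRR
RRRRRR
RRRYYW
After op 5 fill(0,0,K) [41 cells changed]:
KKBKKK
KKGKKK
KKGKKK
KKGKKK
KKKKKK
KKKKKK
KKKKKK
KKKYYW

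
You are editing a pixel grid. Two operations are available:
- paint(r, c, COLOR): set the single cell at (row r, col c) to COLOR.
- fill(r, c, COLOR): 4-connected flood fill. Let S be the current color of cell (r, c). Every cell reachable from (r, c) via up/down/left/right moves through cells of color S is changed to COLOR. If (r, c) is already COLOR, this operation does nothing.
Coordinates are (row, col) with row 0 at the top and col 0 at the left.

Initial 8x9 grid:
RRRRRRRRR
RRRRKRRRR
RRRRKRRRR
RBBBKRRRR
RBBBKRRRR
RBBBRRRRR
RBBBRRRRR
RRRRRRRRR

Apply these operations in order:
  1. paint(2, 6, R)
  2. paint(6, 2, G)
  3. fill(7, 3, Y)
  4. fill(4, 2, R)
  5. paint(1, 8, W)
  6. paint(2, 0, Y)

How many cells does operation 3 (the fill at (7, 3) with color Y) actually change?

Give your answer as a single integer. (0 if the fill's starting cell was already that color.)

Answer: 56

Derivation:
After op 1 paint(2,6,R):
RRRRRRRRR
RRRRKRRRR
RRRRKRRRR
RBBBKRRRR
RBBBKRRRR
RBBBRRRRR
RBBBRRRRR
RRRRRRRRR
After op 2 paint(6,2,G):
RRRRRRRRR
RRRRKRRRR
RRRRKRRRR
RBBBKRRRR
RBBBKRRRR
RBBBRRRRR
RBGBRRRRR
RRRRRRRRR
After op 3 fill(7,3,Y) [56 cells changed]:
YYYYYYYYY
YYYYKYYYY
YYYYKYYYY
YBBBKYYYY
YBBBKYYYY
YBBBYYYYY
YBGBYYYYY
YYYYYYYYY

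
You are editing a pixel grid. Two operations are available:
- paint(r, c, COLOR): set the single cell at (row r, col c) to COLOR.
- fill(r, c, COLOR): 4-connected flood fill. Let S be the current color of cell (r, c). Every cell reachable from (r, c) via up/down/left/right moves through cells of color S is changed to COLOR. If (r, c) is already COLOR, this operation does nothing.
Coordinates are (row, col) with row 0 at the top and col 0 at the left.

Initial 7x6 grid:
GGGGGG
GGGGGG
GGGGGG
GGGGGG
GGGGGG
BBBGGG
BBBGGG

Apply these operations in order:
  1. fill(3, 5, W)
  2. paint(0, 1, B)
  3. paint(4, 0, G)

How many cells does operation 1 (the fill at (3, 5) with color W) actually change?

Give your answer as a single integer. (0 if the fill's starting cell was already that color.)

Answer: 36

Derivation:
After op 1 fill(3,5,W) [36 cells changed]:
WWWWWW
WWWWWW
WWWWWW
WWWWWW
WWWWWW
BBBWWW
BBBWWW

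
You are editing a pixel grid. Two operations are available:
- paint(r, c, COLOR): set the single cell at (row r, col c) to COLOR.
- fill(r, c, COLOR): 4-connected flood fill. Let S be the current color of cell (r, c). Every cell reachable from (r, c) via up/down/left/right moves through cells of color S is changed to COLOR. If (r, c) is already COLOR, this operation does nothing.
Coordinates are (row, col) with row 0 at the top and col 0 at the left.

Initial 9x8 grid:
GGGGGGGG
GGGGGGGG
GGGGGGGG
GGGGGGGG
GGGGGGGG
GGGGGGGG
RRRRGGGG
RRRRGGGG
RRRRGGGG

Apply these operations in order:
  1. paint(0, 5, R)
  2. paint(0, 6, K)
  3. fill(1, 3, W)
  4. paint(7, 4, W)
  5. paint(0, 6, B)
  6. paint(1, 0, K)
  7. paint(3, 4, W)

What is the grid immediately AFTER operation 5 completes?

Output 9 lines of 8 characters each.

Answer: WWWWWRBW
WWWWWWWW
WWWWWWWW
WWWWWWWW
WWWWWWWW
WWWWWWWW
RRRRWWWW
RRRRWWWW
RRRRWWWW

Derivation:
After op 1 paint(0,5,R):
GGGGGRGG
GGGGGGGG
GGGGGGGG
GGGGGGGG
GGGGGGGG
GGGGGGGG
RRRRGGGG
RRRRGGGG
RRRRGGGG
After op 2 paint(0,6,K):
GGGGGRKG
GGGGGGGG
GGGGGGGG
GGGGGGGG
GGGGGGGG
GGGGGGGG
RRRRGGGG
RRRRGGGG
RRRRGGGG
After op 3 fill(1,3,W) [58 cells changed]:
WWWWWRKW
WWWWWWWW
WWWWWWWW
WWWWWWWW
WWWWWWWW
WWWWWWWW
RRRRWWWW
RRRRWWWW
RRRRWWWW
After op 4 paint(7,4,W):
WWWWWRKW
WWWWWWWW
WWWWWWWW
WWWWWWWW
WWWWWWWW
WWWWWWWW
RRRRWWWW
RRRRWWWW
RRRRWWWW
After op 5 paint(0,6,B):
WWWWWRBW
WWWWWWWW
WWWWWWWW
WWWWWWWW
WWWWWWWW
WWWWWWWW
RRRRWWWW
RRRRWWWW
RRRRWWWW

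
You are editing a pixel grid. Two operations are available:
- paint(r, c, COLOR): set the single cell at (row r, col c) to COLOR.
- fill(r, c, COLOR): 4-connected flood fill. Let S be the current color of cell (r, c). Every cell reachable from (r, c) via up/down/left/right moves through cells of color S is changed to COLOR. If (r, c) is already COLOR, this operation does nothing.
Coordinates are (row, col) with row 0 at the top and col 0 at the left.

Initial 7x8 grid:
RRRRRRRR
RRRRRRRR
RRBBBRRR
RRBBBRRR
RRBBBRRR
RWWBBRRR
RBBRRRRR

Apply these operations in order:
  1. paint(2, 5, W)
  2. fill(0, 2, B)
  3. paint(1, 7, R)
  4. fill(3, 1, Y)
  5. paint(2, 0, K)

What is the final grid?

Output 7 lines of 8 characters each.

After op 1 paint(2,5,W):
RRRRRRRR
RRRRRRRR
RRBBBWRR
RRBBBRRR
RRBBBRRR
RWWBBRRR
RBBRRRRR
After op 2 fill(0,2,B) [40 cells changed]:
BBBBBBBB
BBBBBBBB
BBBBBWBB
BBBBBBBB
BBBBBBBB
BWWBBBBB
BBBBBBBB
After op 3 paint(1,7,R):
BBBBBBBB
BBBBBBBR
BBBBBWBB
BBBBBBBB
BBBBBBBB
BWWBBBBB
BBBBBBBB
After op 4 fill(3,1,Y) [52 cells changed]:
YYYYYYYY
YYYYYYYR
YYYYYWYY
YYYYYYYY
YYYYYYYY
YWWYYYYY
YYYYYYYY
After op 5 paint(2,0,K):
YYYYYYYY
YYYYYYYR
KYYYYWYY
YYYYYYYY
YYYYYYYY
YWWYYYYY
YYYYYYYY

Answer: YYYYYYYY
YYYYYYYR
KYYYYWYY
YYYYYYYY
YYYYYYYY
YWWYYYYY
YYYYYYYY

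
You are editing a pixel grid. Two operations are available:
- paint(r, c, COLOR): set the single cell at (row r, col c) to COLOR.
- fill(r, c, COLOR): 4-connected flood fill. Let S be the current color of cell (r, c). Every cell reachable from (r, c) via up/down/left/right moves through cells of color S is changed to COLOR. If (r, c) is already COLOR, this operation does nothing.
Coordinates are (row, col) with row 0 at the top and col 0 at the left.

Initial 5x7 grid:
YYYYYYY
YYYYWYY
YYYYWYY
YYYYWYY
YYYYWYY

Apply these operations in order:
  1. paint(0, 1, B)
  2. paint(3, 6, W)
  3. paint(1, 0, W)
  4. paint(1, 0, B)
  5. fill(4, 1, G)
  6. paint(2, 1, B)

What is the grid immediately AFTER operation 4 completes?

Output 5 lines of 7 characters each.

After op 1 paint(0,1,B):
YBYYYYY
YYYYWYY
YYYYWYY
YYYYWYY
YYYYWYY
After op 2 paint(3,6,W):
YBYYYYY
YYYYWYY
YYYYWYY
YYYYWYW
YYYYWYY
After op 3 paint(1,0,W):
YBYYYYY
WYYYWYY
YYYYWYY
YYYYWYW
YYYYWYY
After op 4 paint(1,0,B):
YBYYYYY
BYYYWYY
YYYYWYY
YYYYWYW
YYYYWYY

Answer: YBYYYYY
BYYYWYY
YYYYWYY
YYYYWYW
YYYYWYY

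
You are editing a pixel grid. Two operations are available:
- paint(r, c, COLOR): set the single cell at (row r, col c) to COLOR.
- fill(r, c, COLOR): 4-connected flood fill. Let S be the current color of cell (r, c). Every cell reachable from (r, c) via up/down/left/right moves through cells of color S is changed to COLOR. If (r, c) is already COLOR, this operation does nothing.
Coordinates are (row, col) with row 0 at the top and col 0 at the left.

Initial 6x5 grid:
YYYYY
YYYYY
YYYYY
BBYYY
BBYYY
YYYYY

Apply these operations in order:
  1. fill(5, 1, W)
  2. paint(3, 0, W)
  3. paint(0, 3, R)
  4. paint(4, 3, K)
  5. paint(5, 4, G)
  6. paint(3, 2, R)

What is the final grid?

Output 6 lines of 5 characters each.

After op 1 fill(5,1,W) [26 cells changed]:
WWWWW
WWWWW
WWWWW
BBWWW
BBWWW
WWWWW
After op 2 paint(3,0,W):
WWWWW
WWWWW
WWWWW
WBWWW
BBWWW
WWWWW
After op 3 paint(0,3,R):
WWWRW
WWWWW
WWWWW
WBWWW
BBWWW
WWWWW
After op 4 paint(4,3,K):
WWWRW
WWWWW
WWWWW
WBWWW
BBWKW
WWWWW
After op 5 paint(5,4,G):
WWWRW
WWWWW
WWWWW
WBWWW
BBWKW
WWWWG
After op 6 paint(3,2,R):
WWWRW
WWWWW
WWWWW
WBRWW
BBWKW
WWWWG

Answer: WWWRW
WWWWW
WWWWW
WBRWW
BBWKW
WWWWG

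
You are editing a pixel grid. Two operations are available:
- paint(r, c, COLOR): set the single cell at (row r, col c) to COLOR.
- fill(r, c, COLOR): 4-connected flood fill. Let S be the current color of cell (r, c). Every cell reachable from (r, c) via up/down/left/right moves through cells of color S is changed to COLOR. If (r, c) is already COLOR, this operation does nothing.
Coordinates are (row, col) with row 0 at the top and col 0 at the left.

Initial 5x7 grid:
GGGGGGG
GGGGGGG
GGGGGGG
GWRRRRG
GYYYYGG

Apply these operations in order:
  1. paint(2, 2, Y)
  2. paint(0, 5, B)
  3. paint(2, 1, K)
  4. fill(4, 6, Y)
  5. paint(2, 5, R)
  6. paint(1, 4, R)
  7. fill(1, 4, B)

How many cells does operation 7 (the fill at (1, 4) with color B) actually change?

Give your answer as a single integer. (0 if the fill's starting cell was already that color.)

Answer: 1

Derivation:
After op 1 paint(2,2,Y):
GGGGGGG
GGGGGGG
GGYGGGG
GWRRRRG
GYYYYGG
After op 2 paint(0,5,B):
GGGGGBG
GGGGGGG
GGYGGGG
GWRRRRG
GYYYYGG
After op 3 paint(2,1,K):
GGGGGBG
GGGGGGG
GKYGGGG
GWRRRRG
GYYYYGG
After op 4 fill(4,6,Y) [23 cells changed]:
YYYYYBY
YYYYYYY
YKYYYYY
YWRRRRY
YYYYYYY
After op 5 paint(2,5,R):
YYYYYBY
YYYYYYY
YKYYYRY
YWRRRRY
YYYYYYY
After op 6 paint(1,4,R):
YYYYYBY
YYYYRYY
YKYYYRY
YWRRRRY
YYYYYYY
After op 7 fill(1,4,B) [1 cells changed]:
YYYYYBY
YYYYBYY
YKYYYRY
YWRRRRY
YYYYYYY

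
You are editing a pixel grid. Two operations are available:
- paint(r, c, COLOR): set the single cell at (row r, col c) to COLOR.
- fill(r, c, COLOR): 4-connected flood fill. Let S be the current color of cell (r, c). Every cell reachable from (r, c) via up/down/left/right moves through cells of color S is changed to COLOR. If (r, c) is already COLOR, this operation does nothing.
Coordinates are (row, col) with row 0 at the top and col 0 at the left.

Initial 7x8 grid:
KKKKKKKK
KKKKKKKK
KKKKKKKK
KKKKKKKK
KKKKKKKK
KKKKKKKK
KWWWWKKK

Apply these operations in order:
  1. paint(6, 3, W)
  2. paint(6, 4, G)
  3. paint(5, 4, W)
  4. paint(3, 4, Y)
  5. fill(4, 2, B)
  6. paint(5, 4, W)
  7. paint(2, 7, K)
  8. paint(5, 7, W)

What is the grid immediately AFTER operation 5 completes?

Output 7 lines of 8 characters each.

Answer: BBBBBBBB
BBBBBBBB
BBBBBBBB
BBBBYBBB
BBBBBBBB
BBBBWBBB
BWWWGBBB

Derivation:
After op 1 paint(6,3,W):
KKKKKKKK
KKKKKKKK
KKKKKKKK
KKKKKKKK
KKKKKKKK
KKKKKKKK
KWWWWKKK
After op 2 paint(6,4,G):
KKKKKKKK
KKKKKKKK
KKKKKKKK
KKKKKKKK
KKKKKKKK
KKKKKKKK
KWWWGKKK
After op 3 paint(5,4,W):
KKKKKKKK
KKKKKKKK
KKKKKKKK
KKKKKKKK
KKKKKKKK
KKKKWKKK
KWWWGKKK
After op 4 paint(3,4,Y):
KKKKKKKK
KKKKKKKK
KKKKKKKK
KKKKYKKK
KKKKKKKK
KKKKWKKK
KWWWGKKK
After op 5 fill(4,2,B) [50 cells changed]:
BBBBBBBB
BBBBBBBB
BBBBBBBB
BBBBYBBB
BBBBBBBB
BBBBWBBB
BWWWGBBB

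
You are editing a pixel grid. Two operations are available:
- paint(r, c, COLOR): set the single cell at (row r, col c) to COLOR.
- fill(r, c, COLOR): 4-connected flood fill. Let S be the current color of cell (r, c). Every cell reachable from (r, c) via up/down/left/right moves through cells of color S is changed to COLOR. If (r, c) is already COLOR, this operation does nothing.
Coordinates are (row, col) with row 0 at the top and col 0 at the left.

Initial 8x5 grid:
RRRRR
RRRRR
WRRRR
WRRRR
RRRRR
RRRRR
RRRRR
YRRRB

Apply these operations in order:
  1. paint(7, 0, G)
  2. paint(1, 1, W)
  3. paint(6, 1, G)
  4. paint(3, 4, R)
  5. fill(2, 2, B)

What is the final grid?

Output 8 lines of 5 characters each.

After op 1 paint(7,0,G):
RRRRR
RRRRR
WRRRR
WRRRR
RRRRR
RRRRR
RRRRR
GRRRB
After op 2 paint(1,1,W):
RRRRR
RWRRR
WRRRR
WRRRR
RRRRR
RRRRR
RRRRR
GRRRB
After op 3 paint(6,1,G):
RRRRR
RWRRR
WRRRR
WRRRR
RRRRR
RRRRR
RGRRR
GRRRB
After op 4 paint(3,4,R):
RRRRR
RWRRR
WRRRR
WRRRR
RRRRR
RRRRR
RGRRR
GRRRB
After op 5 fill(2,2,B) [34 cells changed]:
BBBBB
BWBBB
WBBBB
WBBBB
BBBBB
BBBBB
BGBBB
GBBBB

Answer: BBBBB
BWBBB
WBBBB
WBBBB
BBBBB
BBBBB
BGBBB
GBBBB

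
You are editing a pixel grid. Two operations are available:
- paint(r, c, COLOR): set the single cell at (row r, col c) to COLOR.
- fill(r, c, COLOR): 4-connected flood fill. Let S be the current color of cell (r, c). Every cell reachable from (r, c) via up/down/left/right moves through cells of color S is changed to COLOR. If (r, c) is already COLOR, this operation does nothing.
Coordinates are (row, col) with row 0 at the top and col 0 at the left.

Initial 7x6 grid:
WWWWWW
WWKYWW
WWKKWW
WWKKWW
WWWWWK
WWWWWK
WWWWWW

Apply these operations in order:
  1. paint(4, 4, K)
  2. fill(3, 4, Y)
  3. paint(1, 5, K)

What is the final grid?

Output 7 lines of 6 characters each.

Answer: YYYYYY
YYKYYK
YYKKYY
YYKKYY
YYYYKK
YYYYYK
YYYYYY

Derivation:
After op 1 paint(4,4,K):
WWWWWW
WWKYWW
WWKKWW
WWKKWW
WWWWKK
WWWWWK
WWWWWW
After op 2 fill(3,4,Y) [33 cells changed]:
YYYYYY
YYKYYY
YYKKYY
YYKKYY
YYYYKK
YYYYYK
YYYYYY
After op 3 paint(1,5,K):
YYYYYY
YYKYYK
YYKKYY
YYKKYY
YYYYKK
YYYYYK
YYYYYY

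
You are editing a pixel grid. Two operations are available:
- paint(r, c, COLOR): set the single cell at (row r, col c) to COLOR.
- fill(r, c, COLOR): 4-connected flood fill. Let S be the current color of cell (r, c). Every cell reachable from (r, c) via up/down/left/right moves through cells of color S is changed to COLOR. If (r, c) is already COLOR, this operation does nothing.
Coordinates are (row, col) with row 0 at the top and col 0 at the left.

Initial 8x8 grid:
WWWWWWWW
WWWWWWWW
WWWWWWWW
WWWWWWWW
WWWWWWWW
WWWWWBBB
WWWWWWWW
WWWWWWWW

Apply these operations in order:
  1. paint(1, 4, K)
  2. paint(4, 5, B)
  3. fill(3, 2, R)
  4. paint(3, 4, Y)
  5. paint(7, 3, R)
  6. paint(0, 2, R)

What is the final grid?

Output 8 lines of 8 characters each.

Answer: RRRRRRRR
RRRRKRRR
RRRRRRRR
RRRRYRRR
RRRRRBRR
RRRRRBBB
RRRRRRRR
RRRRRRRR

Derivation:
After op 1 paint(1,4,K):
WWWWWWWW
WWWWKWWW
WWWWWWWW
WWWWWWWW
WWWWWWWW
WWWWWBBB
WWWWWWWW
WWWWWWWW
After op 2 paint(4,5,B):
WWWWWWWW
WWWWKWWW
WWWWWWWW
WWWWWWWW
WWWWWBWW
WWWWWBBB
WWWWWWWW
WWWWWWWW
After op 3 fill(3,2,R) [59 cells changed]:
RRRRRRRR
RRRRKRRR
RRRRRRRR
RRRRRRRR
RRRRRBRR
RRRRRBBB
RRRRRRRR
RRRRRRRR
After op 4 paint(3,4,Y):
RRRRRRRR
RRRRKRRR
RRRRRRRR
RRRRYRRR
RRRRRBRR
RRRRRBBB
RRRRRRRR
RRRRRRRR
After op 5 paint(7,3,R):
RRRRRRRR
RRRRKRRR
RRRRRRRR
RRRRYRRR
RRRRRBRR
RRRRRBBB
RRRRRRRR
RRRRRRRR
After op 6 paint(0,2,R):
RRRRRRRR
RRRRKRRR
RRRRRRRR
RRRRYRRR
RRRRRBRR
RRRRRBBB
RRRRRRRR
RRRRRRRR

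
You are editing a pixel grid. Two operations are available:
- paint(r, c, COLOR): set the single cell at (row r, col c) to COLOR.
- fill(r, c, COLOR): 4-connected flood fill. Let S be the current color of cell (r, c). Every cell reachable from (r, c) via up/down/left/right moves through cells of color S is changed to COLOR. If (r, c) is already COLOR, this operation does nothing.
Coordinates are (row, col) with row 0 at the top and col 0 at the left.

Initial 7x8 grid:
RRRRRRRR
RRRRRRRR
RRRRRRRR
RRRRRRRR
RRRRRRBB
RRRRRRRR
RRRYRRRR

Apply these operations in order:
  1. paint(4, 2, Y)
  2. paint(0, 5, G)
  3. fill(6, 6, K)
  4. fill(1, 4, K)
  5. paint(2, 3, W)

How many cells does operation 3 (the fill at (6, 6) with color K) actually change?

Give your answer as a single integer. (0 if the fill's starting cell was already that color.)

Answer: 51

Derivation:
After op 1 paint(4,2,Y):
RRRRRRRR
RRRRRRRR
RRRRRRRR
RRRRRRRR
RRYRRRBB
RRRRRRRR
RRRYRRRR
After op 2 paint(0,5,G):
RRRRRGRR
RRRRRRRR
RRRRRRRR
RRRRRRRR
RRYRRRBB
RRRRRRRR
RRRYRRRR
After op 3 fill(6,6,K) [51 cells changed]:
KKKKKGKK
KKKKKKKK
KKKKKKKK
KKKKKKKK
KKYKKKBB
KKKKKKKK
KKKYKKKK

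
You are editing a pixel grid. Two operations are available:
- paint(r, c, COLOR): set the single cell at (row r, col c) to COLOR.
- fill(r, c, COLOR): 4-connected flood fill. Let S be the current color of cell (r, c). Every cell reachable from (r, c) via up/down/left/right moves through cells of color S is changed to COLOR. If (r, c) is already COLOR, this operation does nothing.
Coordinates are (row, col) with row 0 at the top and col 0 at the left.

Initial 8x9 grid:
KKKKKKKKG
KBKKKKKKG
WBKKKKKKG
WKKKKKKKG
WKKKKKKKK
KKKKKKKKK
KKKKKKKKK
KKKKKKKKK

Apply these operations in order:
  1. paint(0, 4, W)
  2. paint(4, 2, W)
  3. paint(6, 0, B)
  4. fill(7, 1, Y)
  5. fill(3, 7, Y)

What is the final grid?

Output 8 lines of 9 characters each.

After op 1 paint(0,4,W):
KKKKWKKKG
KBKKKKKKG
WBKKKKKKG
WKKKKKKKG
WKKKKKKKK
KKKKKKKKK
KKKKKKKKK
KKKKKKKKK
After op 2 paint(4,2,W):
KKKKWKKKG
KBKKKKKKG
WBKKKKKKG
WKKKKKKKG
WKWKKKKKK
KKKKKKKKK
KKKKKKKKK
KKKKKKKKK
After op 3 paint(6,0,B):
KKKKWKKKG
KBKKKKKKG
WBKKKKKKG
WKKKKKKKG
WKWKKKKKK
KKKKKKKKK
BKKKKKKKK
KKKKKKKKK
After op 4 fill(7,1,Y) [60 cells changed]:
YYYYWYYYG
YBYYYYYYG
WBYYYYYYG
WYYYYYYYG
WYWYYYYYY
YYYYYYYYY
BYYYYYYYY
YYYYYYYYY
After op 5 fill(3,7,Y) [0 cells changed]:
YYYYWYYYG
YBYYYYYYG
WBYYYYYYG
WYYYYYYYG
WYWYYYYYY
YYYYYYYYY
BYYYYYYYY
YYYYYYYYY

Answer: YYYYWYYYG
YBYYYYYYG
WBYYYYYYG
WYYYYYYYG
WYWYYYYYY
YYYYYYYYY
BYYYYYYYY
YYYYYYYYY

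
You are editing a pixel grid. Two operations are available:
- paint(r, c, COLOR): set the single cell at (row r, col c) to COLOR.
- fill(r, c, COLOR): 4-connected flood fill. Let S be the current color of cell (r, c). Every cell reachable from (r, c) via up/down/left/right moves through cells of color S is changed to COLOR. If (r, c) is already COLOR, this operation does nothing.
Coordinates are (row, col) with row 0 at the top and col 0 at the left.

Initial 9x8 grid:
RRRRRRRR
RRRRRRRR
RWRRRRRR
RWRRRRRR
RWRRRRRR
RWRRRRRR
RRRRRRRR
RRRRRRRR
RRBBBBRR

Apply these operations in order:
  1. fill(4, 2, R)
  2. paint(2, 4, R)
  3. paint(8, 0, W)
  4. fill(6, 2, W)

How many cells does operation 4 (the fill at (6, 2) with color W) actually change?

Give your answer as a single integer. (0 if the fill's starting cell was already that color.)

After op 1 fill(4,2,R) [0 cells changed]:
RRRRRRRR
RRRRRRRR
RWRRRRRR
RWRRRRRR
RWRRRRRR
RWRRRRRR
RRRRRRRR
RRRRRRRR
RRBBBBRR
After op 2 paint(2,4,R):
RRRRRRRR
RRRRRRRR
RWRRRRRR
RWRRRRRR
RWRRRRRR
RWRRRRRR
RRRRRRRR
RRRRRRRR
RRBBBBRR
After op 3 paint(8,0,W):
RRRRRRRR
RRRRRRRR
RWRRRRRR
RWRRRRRR
RWRRRRRR
RWRRRRRR
RRRRRRRR
RRRRRRRR
WRBBBBRR
After op 4 fill(6,2,W) [63 cells changed]:
WWWWWWWW
WWWWWWWW
WWWWWWWW
WWWWWWWW
WWWWWWWW
WWWWWWWW
WWWWWWWW
WWWWWWWW
WWBBBBWW

Answer: 63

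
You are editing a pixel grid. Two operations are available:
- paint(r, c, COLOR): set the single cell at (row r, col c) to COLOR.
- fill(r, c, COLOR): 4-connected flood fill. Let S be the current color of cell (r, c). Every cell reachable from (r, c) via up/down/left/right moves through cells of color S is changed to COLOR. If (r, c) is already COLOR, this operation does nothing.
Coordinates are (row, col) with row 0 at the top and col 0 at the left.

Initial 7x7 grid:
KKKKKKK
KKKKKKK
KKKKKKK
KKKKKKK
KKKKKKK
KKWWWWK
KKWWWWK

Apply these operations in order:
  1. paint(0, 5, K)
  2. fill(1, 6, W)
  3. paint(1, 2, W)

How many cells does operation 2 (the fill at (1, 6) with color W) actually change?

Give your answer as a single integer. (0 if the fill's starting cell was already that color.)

After op 1 paint(0,5,K):
KKKKKKK
KKKKKKK
KKKKKKK
KKKKKKK
KKKKKKK
KKWWWWK
KKWWWWK
After op 2 fill(1,6,W) [41 cells changed]:
WWWWWWW
WWWWWWW
WWWWWWW
WWWWWWW
WWWWWWW
WWWWWWW
WWWWWWW

Answer: 41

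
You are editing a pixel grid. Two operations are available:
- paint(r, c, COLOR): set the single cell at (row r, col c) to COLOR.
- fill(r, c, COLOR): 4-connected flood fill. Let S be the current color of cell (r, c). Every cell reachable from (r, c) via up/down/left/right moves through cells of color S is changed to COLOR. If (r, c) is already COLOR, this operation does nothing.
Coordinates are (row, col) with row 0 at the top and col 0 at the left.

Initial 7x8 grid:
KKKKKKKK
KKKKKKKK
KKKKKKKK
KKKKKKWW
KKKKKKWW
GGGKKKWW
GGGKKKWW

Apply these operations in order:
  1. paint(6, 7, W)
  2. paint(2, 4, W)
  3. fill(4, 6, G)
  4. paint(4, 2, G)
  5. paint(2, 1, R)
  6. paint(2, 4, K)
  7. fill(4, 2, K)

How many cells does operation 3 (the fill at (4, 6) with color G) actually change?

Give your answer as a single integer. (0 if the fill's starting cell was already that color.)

After op 1 paint(6,7,W):
KKKKKKKK
KKKKKKKK
KKKKKKKK
KKKKKKWW
KKKKKKWW
GGGKKKWW
GGGKKKWW
After op 2 paint(2,4,W):
KKKKKKKK
KKKKKKKK
KKKKWKKK
KKKKKKWW
KKKKKKWW
GGGKKKWW
GGGKKKWW
After op 3 fill(4,6,G) [8 cells changed]:
KKKKKKKK
KKKKKKKK
KKKKWKKK
KKKKKKGG
KKKKKKGG
GGGKKKGG
GGGKKKGG

Answer: 8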